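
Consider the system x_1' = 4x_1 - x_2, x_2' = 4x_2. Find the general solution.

Coefficient matrix A = [[4, -1], [0, 4]].
Characteristic polynomial det(A - λI) = λ^2 - 8λ + 16 = 0.
Single eigenvalue λ = 4 with algebraic multiplicity 2.
Eigenvector v = (1,0); generalized eigenvector w with (A-λI)w=v is (2,-1).
General solution: e^(4t)[K_1·v + K_2·(t·v + w)].

x_1(t) = K_1e^(4t) + K_2te^(4t) + 2K_2e^(4t), x_2(t) = -K_2e^(4t)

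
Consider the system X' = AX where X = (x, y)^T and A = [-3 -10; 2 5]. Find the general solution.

x(t) = -2K_1e^(t)sin(2t) + K_1e^(t)cos(2t) + K_2e^(t)sin(2t) + 2K_2e^(t)cos(2t), y(t) = K_1e^(t)sin(2t) - K_2e^(t)cos(2t)

Coefficient matrix A = [[-3, -10], [2, 5]].
Characteristic polynomial det(A - λI) = λ^2 - 2λ + 5 = 0.
Eigenvalues λ = 1 ± 2i (complex conjugate pair).
For λ=1+2i: an eigenvector is (1,0) - i(-2,1) = (1 + 2i, 0 - i).
A real fundamental pair from Re and Im of e^((1+2i)t)v: X_1 = e^(t)(cos(2t)·(1,0) + sin(2t)·(-2,1)), X_2 = e^(t)(sin(2t)·(1,0) - cos(2t)·(-2,1)).
General solution: K_1X_1 + K_2X_2.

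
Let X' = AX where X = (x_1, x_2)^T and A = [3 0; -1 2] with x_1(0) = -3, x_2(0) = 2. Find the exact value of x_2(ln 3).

72

A = [[3,0],[-1,2]]; eigenvalues λ = 2, 3.
Eigenvectors: (0,1) for λ=2, (1,-1) for λ=3.
From the initial condition, c_1 = -1, c_2 = -3.
x_2(ln 3) = (-1)(3^2)(1) + (-3)(3^3)(-1) = 72.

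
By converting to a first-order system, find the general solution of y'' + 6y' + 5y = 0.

y(t) = K_1e^(-t) + K_2e^(-5t)

Let x_1 = y, x_2 = y'. Then x_1' = x_2 and x_2' = -5x_1 - 6x_2.
A = [[0,1],[-5,-6]]; det(A-λI) = λ^2 + 6λ + 5.
Eigenvalues λ = -1, -5 with eigenvectors (1,-1), (1,-5).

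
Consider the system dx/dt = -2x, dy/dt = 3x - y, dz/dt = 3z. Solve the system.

x(t) = C_1e^(-2t), y(t) = -3C_1e^(-2t) + C_2e^(-t), z(t) = C_3e^(3t)

Coefficient matrix A = [[-2, 0, 0], [3, -1, 0], [0, 0, 3]].
det(A - λI) = 0 gives eigenvalues λ = -2, -1, 3.
For λ=-2: eigenvector (1,-3,0).
For λ=-1: eigenvector (0,1,0).
For λ=3: eigenvector (0,0,1).
General solution: C_1e^(-2t)(1,-3,0) + C_2e^(-t)(0,1,0) + C_3e^(3t)(0,0,1).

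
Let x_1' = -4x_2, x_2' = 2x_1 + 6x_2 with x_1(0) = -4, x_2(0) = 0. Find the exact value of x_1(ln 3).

A = [[0,-4],[2,6]]; eigenvalues λ = 2, 4.
Eigenvectors: (-2,1) for λ=2, (-1,1) for λ=4.
From the initial condition, c_1 = 4, c_2 = -4.
x_1(ln 3) = (4)(3^2)(-2) + (-4)(3^4)(-1) = 252.

252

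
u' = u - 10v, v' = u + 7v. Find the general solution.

u(t) = c_1e^(4t)sin(t) + 3c_1e^(4t)cos(t) + 3c_2e^(4t)sin(t) - c_2e^(4t)cos(t), v(t) = -c_1e^(4t)cos(t) - c_2e^(4t)sin(t)

Coefficient matrix A = [[1, -10], [1, 7]].
Characteristic polynomial det(A - λI) = λ^2 - 8λ + 17 = 0.
Eigenvalues λ = 4 ± i (complex conjugate pair).
For λ=4+i: an eigenvector is (3,-1) - i(1,0) = (3 - i, -1).
A real fundamental pair from Re and Im of e^((4+i)t)v: X_1 = e^(4t)(cos(t)·(3,-1) + sin(t)·(1,0)), X_2 = e^(4t)(sin(t)·(3,-1) - cos(t)·(1,0)).
General solution: c_1X_1 + c_2X_2.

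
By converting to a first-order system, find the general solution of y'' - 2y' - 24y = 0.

y(t) = C_1e^(-4t) + C_2e^(6t)

Let x_1 = y, x_2 = y'. Then x_1' = x_2 and x_2' = 24x_1 + 2x_2.
A = [[0,1],[24,2]]; det(A-λI) = λ^2 - 2λ - 24.
Eigenvalues λ = -4, 6 with eigenvectors (1,-4), (1,6).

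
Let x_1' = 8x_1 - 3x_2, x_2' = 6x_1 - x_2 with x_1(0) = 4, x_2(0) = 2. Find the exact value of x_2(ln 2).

A = [[8,-3],[6,-1]]; eigenvalues λ = 2, 5.
Eigenvectors: (-1,-2) for λ=2, (1,1) for λ=5.
From the initial condition, c_1 = 2, c_2 = 6.
x_2(ln 2) = (2)(2^2)(-2) + (6)(2^5)(1) = 176.

176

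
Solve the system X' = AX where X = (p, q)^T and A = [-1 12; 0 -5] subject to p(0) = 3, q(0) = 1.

Coefficient matrix A = [[-1, 12], [0, -5]].
Characteristic polynomial det(A - λI) = λ^2 + 6λ + 5 = 0.
Eigenvalues λ = -1, -5.
For λ=-1: (A-λI) row 1 is [0, 12], so an eigenvector is (-1, 0).
For λ=-5: (A-λI) row 1 is [4, 12], so an eigenvector is (-3, 1).
General solution: c_1e^(-t)(-1,0) + c_2e^(-5t)(-3,1).
Applying p(0)=3, q(0)=1 gives c_1=-6, c_2=1.

p(t) = 6e^(-t) - 3e^(-5t), q(t) = e^(-5t)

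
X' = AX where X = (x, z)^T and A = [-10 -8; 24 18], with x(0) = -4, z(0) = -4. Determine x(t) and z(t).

x(t) = 20e^(6t) - 24e^(2t), z(t) = -40e^(6t) + 36e^(2t)

Coefficient matrix A = [[-10, -8], [24, 18]].
Characteristic polynomial det(A - λI) = λ^2 - 8λ + 12 = 0.
Eigenvalues λ = 2, 6.
For λ=2: (A-λI) row 1 is [-12, -8], so an eigenvector is (-2, 3).
For λ=6: (A-λI) row 1 is [-16, -8], so an eigenvector is (1, -2).
General solution: K_1e^(2t)(-2,3) + K_2e^(6t)(1,-2).
Applying x(0)=-4, z(0)=-4 gives K_1=12, K_2=20.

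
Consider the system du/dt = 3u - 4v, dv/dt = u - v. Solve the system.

Coefficient matrix A = [[3, -4], [1, -1]].
Characteristic polynomial det(A - λI) = λ^2 - 2λ + 1 = 0.
Single eigenvalue λ = 1 with algebraic multiplicity 2.
Eigenvector v = (2,1); generalized eigenvector w with (A-λI)w=v is (1,0).
General solution: e^(t)[c_1·v + c_2·(t·v + w)].

u(t) = 2c_1e^(t) + 2c_2te^(t) + c_2e^(t), v(t) = c_1e^(t) + c_2te^(t)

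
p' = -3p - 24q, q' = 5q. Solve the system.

Coefficient matrix A = [[-3, -24], [0, 5]].
Characteristic polynomial det(A - λI) = λ^2 - 2λ - 15 = 0.
Eigenvalues λ = 5, -3.
For λ=5: (A-λI) row 1 is [-8, -24], so an eigenvector is (3, -1).
For λ=-3: (A-λI) row 1 is [0, -24], so an eigenvector is (1, 0).
General solution: C_1e^(5t)(3,-1) + C_2e^(-3t)(1,0).

p(t) = 3C_1e^(5t) + C_2e^(-3t), q(t) = -C_1e^(5t)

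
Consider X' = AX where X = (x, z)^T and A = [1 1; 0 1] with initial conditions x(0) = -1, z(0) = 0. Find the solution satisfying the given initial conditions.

Coefficient matrix A = [[1, 1], [0, 1]].
Characteristic polynomial det(A - λI) = λ^2 - 2λ + 1 = 0.
Single eigenvalue λ = 1 with algebraic multiplicity 2.
Eigenvector v = (-1,0); generalized eigenvector w with (A-λI)w=v is (3,-1).
General solution: e^(t)[C_1·v + C_2·(t·v + w)].
Applying x(0)=-1, z(0)=0 gives C_1=1, C_2=0.

x(t) = -e^(t), z(t) = 0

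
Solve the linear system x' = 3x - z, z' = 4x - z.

Coefficient matrix A = [[3, -1], [4, -1]].
Characteristic polynomial det(A - λI) = λ^2 - 2λ + 1 = 0.
Single eigenvalue λ = 1 with algebraic multiplicity 2.
Eigenvector v = (-1,-2); generalized eigenvector w with (A-λI)w=v is (0,1).
General solution: e^(t)[K_1·v + K_2·(t·v + w)].

x(t) = -K_1e^(t) - K_2te^(t), z(t) = -2K_1e^(t) - 2K_2te^(t) + K_2e^(t)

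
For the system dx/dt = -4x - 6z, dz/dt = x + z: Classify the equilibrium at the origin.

stable node

A = [[-4,-6],[1,1]]; det(A-λI) = λ^2 + 3λ + 2.
λ = -1, -2: both negative.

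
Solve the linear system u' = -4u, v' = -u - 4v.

Coefficient matrix A = [[-4, 0], [-1, -4]].
Characteristic polynomial det(A - λI) = λ^2 + 8λ + 16 = 0.
Single eigenvalue λ = -4 with algebraic multiplicity 2.
Eigenvector v = (0,-1); generalized eigenvector w with (A-λI)w=v is (1,2).
General solution: e^(-4t)[C_1·v + C_2·(t·v + w)].

u(t) = C_2e^(-4t), v(t) = -C_1e^(-4t) - C_2te^(-4t) + 2C_2e^(-4t)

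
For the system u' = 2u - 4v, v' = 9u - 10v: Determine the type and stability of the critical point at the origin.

A = [[2,-4],[9,-10]]; det(A-λI) = λ^2 + 8λ + 16.
repeated λ = -4 with a single eigenvector.

stable improper node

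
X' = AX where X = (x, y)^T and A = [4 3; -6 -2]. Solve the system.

Coefficient matrix A = [[4, 3], [-6, -2]].
Characteristic polynomial det(A - λI) = λ^2 - 2λ + 10 = 0.
Eigenvalues λ = 1 ± 3i (complex conjugate pair).
For λ=1+3i: an eigenvector is (0,1) - i(1,-1) = (0 - i, 1 + i).
A real fundamental pair from Re and Im of e^((1+3i)t)v: X_1 = e^(t)(cos(3t)·(0,1) + sin(3t)·(1,-1)), X_2 = e^(t)(sin(3t)·(0,1) - cos(3t)·(1,-1)).
General solution: K_1X_1 + K_2X_2.

x(t) = K_1e^(t)sin(3t) - K_2e^(t)cos(3t), y(t) = -K_1e^(t)sin(3t) + K_1e^(t)cos(3t) + K_2e^(t)sin(3t) + K_2e^(t)cos(3t)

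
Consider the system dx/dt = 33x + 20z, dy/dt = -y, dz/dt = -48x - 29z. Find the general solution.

x(t) = 2C_1e^(3t) + 5C_3e^(t), y(t) = C_2e^(-t), z(t) = -3C_1e^(3t) - 8C_3e^(t)

Coefficient matrix A = [[33, 0, 20], [0, -1, 0], [-48, 0, -29]].
det(A - λI) = 0 gives eigenvalues λ = 3, -1, 1.
For λ=3: eigenvector (2,0,-3).
For λ=-1: eigenvector (0,1,0).
For λ=1: eigenvector (5,0,-8).
General solution: C_1e^(3t)(2,0,-3) + C_2e^(-t)(0,1,0) + C_3e^(t)(5,0,-8).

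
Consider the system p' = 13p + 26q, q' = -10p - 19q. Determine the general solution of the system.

Coefficient matrix A = [[13, 26], [-10, -19]].
Characteristic polynomial det(A - λI) = λ^2 + 6λ + 13 = 0.
Eigenvalues λ = -3 ± 2i (complex conjugate pair).
For λ=-3+2i: an eigenvector is (-2,1) - i(-3,2) = (-2 + 3i, 1 - 2i).
A real fundamental pair from Re and Im of e^((-3+2i)t)v: X_1 = e^(-3t)(cos(2t)·(-2,1) + sin(2t)·(-3,2)), X_2 = e^(-3t)(sin(2t)·(-2,1) - cos(2t)·(-3,2)).
General solution: K_1X_1 + K_2X_2.

p(t) = -3K_1e^(-3t)sin(2t) - 2K_1e^(-3t)cos(2t) - 2K_2e^(-3t)sin(2t) + 3K_2e^(-3t)cos(2t), q(t) = 2K_1e^(-3t)sin(2t) + K_1e^(-3t)cos(2t) + K_2e^(-3t)sin(2t) - 2K_2e^(-3t)cos(2t)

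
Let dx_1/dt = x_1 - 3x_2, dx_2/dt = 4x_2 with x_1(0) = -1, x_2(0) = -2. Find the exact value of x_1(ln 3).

153

A = [[1,-3],[0,4]]; eigenvalues λ = 4, 1.
Eigenvectors: (-1,1) for λ=4, (1,0) for λ=1.
From the initial condition, c_1 = -2, c_2 = -3.
x_1(ln 3) = (-2)(3^4)(-1) + (-3)(3^1)(1) = 153.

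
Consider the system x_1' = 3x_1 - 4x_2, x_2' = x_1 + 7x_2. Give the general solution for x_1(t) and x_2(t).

Coefficient matrix A = [[3, -4], [1, 7]].
Characteristic polynomial det(A - λI) = λ^2 - 10λ + 25 = 0.
Single eigenvalue λ = 5 with algebraic multiplicity 2.
Eigenvector v = (2,-1); generalized eigenvector w with (A-λI)w=v is (3,-2).
General solution: e^(5t)[K_1·v + K_2·(t·v + w)].

x_1(t) = 2K_1e^(5t) + 2K_2te^(5t) + 3K_2e^(5t), x_2(t) = -K_1e^(5t) - K_2te^(5t) - 2K_2e^(5t)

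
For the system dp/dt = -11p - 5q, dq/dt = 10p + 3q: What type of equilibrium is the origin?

stable spiral

A = [[-11,-5],[10,3]]; det(A-λI) = λ^2 + 8λ + 17.
λ = -4 ± i: negative real part.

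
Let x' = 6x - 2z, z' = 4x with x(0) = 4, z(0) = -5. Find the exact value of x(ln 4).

A = [[6,-2],[4,0]]; eigenvalues λ = 2, 4.
Eigenvectors: (1,2) for λ=2, (-1,-1) for λ=4.
From the initial condition, c_1 = -9, c_2 = -13.
x(ln 4) = (-9)(4^2)(1) + (-13)(4^4)(-1) = 3184.

3184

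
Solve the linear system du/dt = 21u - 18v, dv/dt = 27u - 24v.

u(t) = C_1e^(3t) + 2C_2e^(-6t), v(t) = C_1e^(3t) + 3C_2e^(-6t)

Coefficient matrix A = [[21, -18], [27, -24]].
Characteristic polynomial det(A - λI) = λ^2 + 3λ - 18 = 0.
Eigenvalues λ = 3, -6.
For λ=3: (A-λI) row 1 is [18, -18], so an eigenvector is (1, 1).
For λ=-6: (A-λI) row 1 is [27, -18], so an eigenvector is (2, 3).
General solution: C_1e^(3t)(1,1) + C_2e^(-6t)(2,3).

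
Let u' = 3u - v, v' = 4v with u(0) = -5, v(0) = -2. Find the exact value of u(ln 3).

A = [[3,-1],[0,4]]; eigenvalues λ = 3, 4.
Eigenvectors: (-1,0) for λ=3, (1,-1) for λ=4.
From the initial condition, c_1 = 7, c_2 = 2.
u(ln 3) = (7)(3^3)(-1) + (2)(3^4)(1) = -27.

-27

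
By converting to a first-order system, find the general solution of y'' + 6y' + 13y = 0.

Let x_1 = y, x_2 = y'. Then x_1' = x_2 and x_2' = -13x_1 - 6x_2.
A = [[0,1],[-13,-6]]; det(A-λI) = λ^2 + 6λ + 13.
Eigenvalues λ = -3 ± 2i.

y(t) = c_1e^(-3t)cos(2t) + c_2e^(-3t)sin(2t)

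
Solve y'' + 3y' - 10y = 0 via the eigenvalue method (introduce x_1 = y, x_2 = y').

Let x_1 = y, x_2 = y'. Then x_1' = x_2 and x_2' = 10x_1 - 3x_2.
A = [[0,1],[10,-3]]; det(A-λI) = λ^2 + 3λ - 10.
Eigenvalues λ = -5, 2 with eigenvectors (1,-5), (1,2).

y(t) = c_1e^(-5t) + c_2e^(2t)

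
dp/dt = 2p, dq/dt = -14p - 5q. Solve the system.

p(t) = C_2e^(2t), q(t) = C_1e^(-5t) - 2C_2e^(2t)

Coefficient matrix A = [[2, 0], [-14, -5]].
Characteristic polynomial det(A - λI) = λ^2 + 3λ - 10 = 0.
Eigenvalues λ = -5, 2.
For λ=-5: (A-λI) row 1 is [7, 0], so an eigenvector is (0, 1).
For λ=2: (A-λI) row 2 is [-14, -7], so an eigenvector is (1, -2).
General solution: C_1e^(-5t)(0,1) + C_2e^(2t)(1,-2).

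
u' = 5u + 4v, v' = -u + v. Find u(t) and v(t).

Coefficient matrix A = [[5, 4], [-1, 1]].
Characteristic polynomial det(A - λI) = λ^2 - 6λ + 9 = 0.
Single eigenvalue λ = 3 with algebraic multiplicity 2.
Eigenvector v = (-2,1); generalized eigenvector w with (A-λI)w=v is (3,-2).
General solution: e^(3t)[K_1·v + K_2·(t·v + w)].

u(t) = -2K_1e^(3t) - 2K_2te^(3t) + 3K_2e^(3t), v(t) = K_1e^(3t) + K_2te^(3t) - 2K_2e^(3t)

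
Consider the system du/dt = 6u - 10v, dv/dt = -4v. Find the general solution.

u(t) = C_1e^(6t) - C_2e^(-4t), v(t) = -C_2e^(-4t)

Coefficient matrix A = [[6, -10], [0, -4]].
Characteristic polynomial det(A - λI) = λ^2 - 2λ - 24 = 0.
Eigenvalues λ = 6, -4.
For λ=6: (A-λI) row 1 is [0, -10], so an eigenvector is (1, 0).
For λ=-4: (A-λI) row 1 is [10, -10], so an eigenvector is (-1, -1).
General solution: C_1e^(6t)(1,0) + C_2e^(-4t)(-1,-1).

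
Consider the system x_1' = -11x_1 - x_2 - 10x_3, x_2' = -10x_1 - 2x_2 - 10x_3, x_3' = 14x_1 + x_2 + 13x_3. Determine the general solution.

x_1(t) = K_1e^(-2t) - 2K_2e^(3t) - K_3e^(-t), x_2(t) = K_1e^(-2t) - 2K_2e^(3t), x_3(t) = -K_1e^(-2t) + 3K_2e^(3t) + K_3e^(-t)

Coefficient matrix A = [[-11, -1, -10], [-10, -2, -10], [14, 1, 13]].
det(A - λI) = 0 gives eigenvalues λ = -2, 3, -1.
For λ=-2: eigenvector (1,1,-1).
For λ=3: eigenvector (-2,-2,3).
For λ=-1: eigenvector (-1,0,1).
General solution: K_1e^(-2t)(1,1,-1) + K_2e^(3t)(-2,-2,3) + K_3e^(-t)(-1,0,1).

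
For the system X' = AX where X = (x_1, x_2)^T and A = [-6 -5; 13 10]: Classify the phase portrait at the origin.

unstable spiral

A = [[-6,-5],[13,10]]; det(A-λI) = λ^2 - 4λ + 5.
λ = 2 ± i: positive real part.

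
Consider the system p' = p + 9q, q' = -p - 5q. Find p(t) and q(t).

p(t) = -3C_1e^(-2t) - 3C_2te^(-2t) - C_2e^(-2t), q(t) = C_1e^(-2t) + C_2te^(-2t)

Coefficient matrix A = [[1, 9], [-1, -5]].
Characteristic polynomial det(A - λI) = λ^2 + 4λ + 4 = 0.
Single eigenvalue λ = -2 with algebraic multiplicity 2.
Eigenvector v = (-3,1); generalized eigenvector w with (A-λI)w=v is (-1,0).
General solution: e^(-2t)[C_1·v + C_2·(t·v + w)].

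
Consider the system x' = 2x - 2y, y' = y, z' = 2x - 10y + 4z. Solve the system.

Coefficient matrix A = [[2, -2, 0], [0, 1, 0], [2, -10, 4]].
det(A - λI) = 0 gives eigenvalues λ = 2, 1, 4.
For λ=2: eigenvector (1,0,-1).
For λ=1: eigenvector (2,1,2).
For λ=4: eigenvector (0,0,1).
General solution: c_1e^(2t)(1,0,-1) + c_2e^(t)(2,1,2) + c_3e^(4t)(0,0,1).

x(t) = c_1e^(2t) + 2c_2e^(t), y(t) = c_2e^(t), z(t) = -c_1e^(2t) + 2c_2e^(t) + c_3e^(4t)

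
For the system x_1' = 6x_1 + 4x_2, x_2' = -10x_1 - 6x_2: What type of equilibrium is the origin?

A = [[6,4],[-10,-6]]; det(A-λI) = λ^2 + 4.
λ = 0 ± 2i: zero real part.

center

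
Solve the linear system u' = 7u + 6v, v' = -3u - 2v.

Coefficient matrix A = [[7, 6], [-3, -2]].
Characteristic polynomial det(A - λI) = λ^2 - 5λ + 4 = 0.
Eigenvalues λ = 1, 4.
For λ=1: (A-λI) row 1 is [6, 6], so an eigenvector is (-1, 1).
For λ=4: (A-λI) row 1 is [3, 6], so an eigenvector is (2, -1).
General solution: K_1e^(t)(-1,1) + K_2e^(4t)(2,-1).

u(t) = -K_1e^(t) + 2K_2e^(4t), v(t) = K_1e^(t) - K_2e^(4t)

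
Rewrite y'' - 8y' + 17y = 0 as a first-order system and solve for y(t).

Let x_1 = y, x_2 = y'. Then x_1' = x_2 and x_2' = -17x_1 + 8x_2.
A = [[0,1],[-17,8]]; det(A-λI) = λ^2 - 8λ + 17.
Eigenvalues λ = 4 ± i.

y(t) = K_1e^(4t)cos(t) + K_2e^(4t)sin(t)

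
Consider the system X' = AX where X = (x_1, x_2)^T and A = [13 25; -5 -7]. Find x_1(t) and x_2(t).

x_1(t) = c_1e^(3t)sin(5t) - 2c_1e^(3t)cos(5t) - 2c_2e^(3t)sin(5t) - c_2e^(3t)cos(5t), x_2(t) = c_1e^(3t)cos(5t) + c_2e^(3t)sin(5t)

Coefficient matrix A = [[13, 25], [-5, -7]].
Characteristic polynomial det(A - λI) = λ^2 - 6λ + 34 = 0.
Eigenvalues λ = 3 ± 5i (complex conjugate pair).
For λ=3+5i: an eigenvector is (-2,1) - i(1,0) = (-2 - i, 1).
A real fundamental pair from Re and Im of e^((3+5i)t)v: X_1 = e^(3t)(cos(5t)·(-2,1) + sin(5t)·(1,0)), X_2 = e^(3t)(sin(5t)·(-2,1) - cos(5t)·(1,0)).
General solution: c_1X_1 + c_2X_2.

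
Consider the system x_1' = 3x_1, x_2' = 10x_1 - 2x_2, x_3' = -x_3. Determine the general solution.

Coefficient matrix A = [[3, 0, 0], [10, -2, 0], [0, 0, -1]].
det(A - λI) = 0 gives eigenvalues λ = -2, 3, -1.
For λ=-2: eigenvector (0,1,0).
For λ=3: eigenvector (1,2,0).
For λ=-1: eigenvector (0,0,1).
General solution: c_1e^(-2t)(0,1,0) + c_2e^(3t)(1,2,0) + c_3e^(-t)(0,0,1).

x_1(t) = c_2e^(3t), x_2(t) = c_1e^(-2t) + 2c_2e^(3t), x_3(t) = c_3e^(-t)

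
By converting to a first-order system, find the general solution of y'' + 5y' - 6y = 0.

Let x_1 = y, x_2 = y'. Then x_1' = x_2 and x_2' = 6x_1 - 5x_2.
A = [[0,1],[6,-5]]; det(A-λI) = λ^2 + 5λ - 6.
Eigenvalues λ = 1, -6 with eigenvectors (1,1), (1,-6).

y(t) = C_1e^(t) + C_2e^(-6t)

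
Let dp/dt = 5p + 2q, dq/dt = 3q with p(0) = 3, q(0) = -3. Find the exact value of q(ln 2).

-24

A = [[5,2],[0,3]]; eigenvalues λ = 5, 3.
Eigenvectors: (1,0) for λ=5, (1,-1) for λ=3.
From the initial condition, c_1 = 0, c_2 = 3.
q(ln 2) = (0)(2^5)(0) + (3)(2^3)(-1) = -24.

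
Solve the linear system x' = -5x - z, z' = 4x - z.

x(t) = -c_1e^(-3t) - c_2te^(-3t), z(t) = 2c_1e^(-3t) + 2c_2te^(-3t) + c_2e^(-3t)

Coefficient matrix A = [[-5, -1], [4, -1]].
Characteristic polynomial det(A - λI) = λ^2 + 6λ + 9 = 0.
Single eigenvalue λ = -3 with algebraic multiplicity 2.
Eigenvector v = (-1,2); generalized eigenvector w with (A-λI)w=v is (0,1).
General solution: e^(-3t)[c_1·v + c_2·(t·v + w)].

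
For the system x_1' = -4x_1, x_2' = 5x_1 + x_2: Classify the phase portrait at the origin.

saddle

A = [[-4,0],[5,1]]; det(A-λI) = λ^2 + 3λ - 4.
λ = -4, 1: opposite signs.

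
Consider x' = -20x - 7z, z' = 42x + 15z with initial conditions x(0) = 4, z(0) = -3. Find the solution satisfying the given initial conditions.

Coefficient matrix A = [[-20, -7], [42, 15]].
Characteristic polynomial det(A - λI) = λ^2 + 5λ - 6 = 0.
Eigenvalues λ = -6, 1.
For λ=-6: (A-λI) row 1 is [-14, -7], so an eigenvector is (-1, 2).
For λ=1: (A-λI) row 1 is [-21, -7], so an eigenvector is (-1, 3).
General solution: C_1e^(-6t)(-1,2) + C_2e^(t)(-1,3).
Applying x(0)=4, z(0)=-3 gives C_1=-9, C_2=5.

x(t) = -5e^(t) + 9e^(-6t), z(t) = 15e^(t) - 18e^(-6t)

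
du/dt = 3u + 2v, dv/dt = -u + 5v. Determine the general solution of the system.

u(t) = -K_1e^(4t)sin(t) + K_1e^(4t)cos(t) + K_2e^(4t)sin(t) + K_2e^(4t)cos(t), v(t) = -K_1e^(4t)sin(t) + K_2e^(4t)cos(t)

Coefficient matrix A = [[3, 2], [-1, 5]].
Characteristic polynomial det(A - λI) = λ^2 - 8λ + 17 = 0.
Eigenvalues λ = 4 ± i (complex conjugate pair).
For λ=4+i: an eigenvector is (1,0) - i(-1,-1) = (1 + i, 0 + i).
A real fundamental pair from Re and Im of e^((4+i)t)v: X_1 = e^(4t)(cos(t)·(1,0) + sin(t)·(-1,-1)), X_2 = e^(4t)(sin(t)·(1,0) - cos(t)·(-1,-1)).
General solution: K_1X_1 + K_2X_2.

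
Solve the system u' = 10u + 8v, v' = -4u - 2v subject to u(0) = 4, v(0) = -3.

u(t) = 2e^(6t) + 2e^(2t), v(t) = -e^(6t) - 2e^(2t)

Coefficient matrix A = [[10, 8], [-4, -2]].
Characteristic polynomial det(A - λI) = λ^2 - 8λ + 12 = 0.
Eigenvalues λ = 2, 6.
For λ=2: (A-λI) row 1 is [8, 8], so an eigenvector is (1, -1).
For λ=6: (A-λI) row 1 is [4, 8], so an eigenvector is (-2, 1).
General solution: K_1e^(2t)(1,-1) + K_2e^(6t)(-2,1).
Applying u(0)=4, v(0)=-3 gives K_1=2, K_2=-1.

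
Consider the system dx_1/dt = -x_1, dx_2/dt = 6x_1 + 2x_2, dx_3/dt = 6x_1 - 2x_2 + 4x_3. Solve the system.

Coefficient matrix A = [[-1, 0, 0], [6, 2, 0], [6, -2, 4]].
det(A - λI) = 0 gives eigenvalues λ = -1, 4, 2.
For λ=-1: eigenvector (1,-2,-2).
For λ=4: eigenvector (0,0,-1).
For λ=2: eigenvector (0,1,1).
General solution: K_1e^(-t)(1,-2,-2) + K_2e^(4t)(0,0,-1) + K_3e^(2t)(0,1,1).

x_1(t) = K_1e^(-t), x_2(t) = -2K_1e^(-t) + K_3e^(2t), x_3(t) = -2K_1e^(-t) - K_2e^(4t) + K_3e^(2t)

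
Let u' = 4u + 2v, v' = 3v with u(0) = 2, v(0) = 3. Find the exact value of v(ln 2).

A = [[4,2],[0,3]]; eigenvalues λ = 4, 3.
Eigenvectors: (-1,0) for λ=4, (-2,1) for λ=3.
From the initial condition, c_1 = -8, c_2 = 3.
v(ln 2) = (-8)(2^4)(0) + (3)(2^3)(1) = 24.

24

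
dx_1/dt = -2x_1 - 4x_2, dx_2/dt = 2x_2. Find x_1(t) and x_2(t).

Coefficient matrix A = [[-2, -4], [0, 2]].
Characteristic polynomial det(A - λI) = λ^2 - 4 = 0.
Eigenvalues λ = -2, 2.
For λ=-2: (A-λI) row 1 is [0, -4], so an eigenvector is (-1, 0).
For λ=2: (A-λI) row 1 is [-4, -4], so an eigenvector is (-1, 1).
General solution: C_1e^(-2t)(-1,0) + C_2e^(2t)(-1,1).

x_1(t) = -C_1e^(-2t) - C_2e^(2t), x_2(t) = C_2e^(2t)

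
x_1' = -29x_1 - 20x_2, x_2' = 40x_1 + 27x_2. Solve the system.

Coefficient matrix A = [[-29, -20], [40, 27]].
Characteristic polynomial det(A - λI) = λ^2 + 2λ + 17 = 0.
Eigenvalues λ = -1 ± 4i (complex conjugate pair).
For λ=-1+4i: an eigenvector is (1,-1) - i(-2,3) = (1 + 2i, -1 - 3i).
A real fundamental pair from Re and Im of e^((-1+4i)t)v: X_1 = e^(-t)(cos(4t)·(1,-1) + sin(4t)·(-2,3)), X_2 = e^(-t)(sin(4t)·(1,-1) - cos(4t)·(-2,3)).
General solution: c_1X_1 + c_2X_2.

x_1(t) = -2c_1e^(-t)sin(4t) + c_1e^(-t)cos(4t) + c_2e^(-t)sin(4t) + 2c_2e^(-t)cos(4t), x_2(t) = 3c_1e^(-t)sin(4t) - c_1e^(-t)cos(4t) - c_2e^(-t)sin(4t) - 3c_2e^(-t)cos(4t)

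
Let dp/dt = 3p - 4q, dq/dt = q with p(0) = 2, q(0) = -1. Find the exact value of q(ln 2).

A = [[3,-4],[0,1]]; eigenvalues λ = 3, 1.
Eigenvectors: (-1,0) for λ=3, (-2,-1) for λ=1.
From the initial condition, c_1 = -4, c_2 = 1.
q(ln 2) = (-4)(2^3)(0) + (1)(2^1)(-1) = -2.

-2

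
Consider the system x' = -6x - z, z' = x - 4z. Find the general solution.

x(t) = K_1e^(-5t) + K_2te^(-5t) + 2K_2e^(-5t), z(t) = -K_1e^(-5t) - K_2te^(-5t) - 3K_2e^(-5t)

Coefficient matrix A = [[-6, -1], [1, -4]].
Characteristic polynomial det(A - λI) = λ^2 + 10λ + 25 = 0.
Single eigenvalue λ = -5 with algebraic multiplicity 2.
Eigenvector v = (1,-1); generalized eigenvector w with (A-λI)w=v is (2,-3).
General solution: e^(-5t)[K_1·v + K_2·(t·v + w)].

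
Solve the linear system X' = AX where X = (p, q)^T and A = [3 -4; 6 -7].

Coefficient matrix A = [[3, -4], [6, -7]].
Characteristic polynomial det(A - λI) = λ^2 + 4λ + 3 = 0.
Eigenvalues λ = -1, -3.
For λ=-1: (A-λI) row 1 is [4, -4], so an eigenvector is (1, 1).
For λ=-3: (A-λI) row 1 is [6, -4], so an eigenvector is (2, 3).
General solution: C_1e^(-t)(1,1) + C_2e^(-3t)(2,3).

p(t) = C_1e^(-t) + 2C_2e^(-3t), q(t) = C_1e^(-t) + 3C_2e^(-3t)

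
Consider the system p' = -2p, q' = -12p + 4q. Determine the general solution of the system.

Coefficient matrix A = [[-2, 0], [-12, 4]].
Characteristic polynomial det(A - λI) = λ^2 - 2λ - 8 = 0.
Eigenvalues λ = -2, 4.
For λ=-2: (A-λI) row 2 is [-12, 6], so an eigenvector is (1, 2).
For λ=4: (A-λI) row 1 is [-6, 0], so an eigenvector is (0, -1).
General solution: c_1e^(-2t)(1,2) + c_2e^(4t)(0,-1).

p(t) = c_1e^(-2t), q(t) = 2c_1e^(-2t) - c_2e^(4t)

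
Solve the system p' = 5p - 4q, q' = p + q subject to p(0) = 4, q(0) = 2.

p(t) = 4e^(3t), q(t) = 2e^(3t)

Coefficient matrix A = [[5, -4], [1, 1]].
Characteristic polynomial det(A - λI) = λ^2 - 6λ + 9 = 0.
Single eigenvalue λ = 3 with algebraic multiplicity 2.
Eigenvector v = (-2,-1); generalized eigenvector w with (A-λI)w=v is (-3,-1).
General solution: e^(3t)[C_1·v + C_2·(t·v + w)].
Applying p(0)=4, q(0)=2 gives C_1=-2, C_2=0.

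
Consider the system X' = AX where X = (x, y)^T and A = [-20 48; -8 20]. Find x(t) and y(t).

x(t) = -3K_1e^(-4t) - 2K_2e^(4t), y(t) = -K_1e^(-4t) - K_2e^(4t)

Coefficient matrix A = [[-20, 48], [-8, 20]].
Characteristic polynomial det(A - λI) = λ^2 - 16 = 0.
Eigenvalues λ = -4, 4.
For λ=-4: (A-λI) row 1 is [-16, 48], so an eigenvector is (-3, -1).
For λ=4: (A-λI) row 1 is [-24, 48], so an eigenvector is (-2, -1).
General solution: K_1e^(-4t)(-3,-1) + K_2e^(4t)(-2,-1).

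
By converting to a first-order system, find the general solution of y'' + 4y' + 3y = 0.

Let x_1 = y, x_2 = y'. Then x_1' = x_2 and x_2' = -3x_1 - 4x_2.
A = [[0,1],[-3,-4]]; det(A-λI) = λ^2 + 4λ + 3.
Eigenvalues λ = -3, -1 with eigenvectors (1,-3), (1,-1).

y(t) = c_1e^(-3t) + c_2e^(-t)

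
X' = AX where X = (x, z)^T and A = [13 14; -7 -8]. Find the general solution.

x(t) = 2K_1e^(6t) + K_2e^(-t), z(t) = -K_1e^(6t) - K_2e^(-t)

Coefficient matrix A = [[13, 14], [-7, -8]].
Characteristic polynomial det(A - λI) = λ^2 - 5λ - 6 = 0.
Eigenvalues λ = 6, -1.
For λ=6: (A-λI) row 1 is [7, 14], so an eigenvector is (2, -1).
For λ=-1: (A-λI) row 1 is [14, 14], so an eigenvector is (1, -1).
General solution: K_1e^(6t)(2,-1) + K_2e^(-t)(1,-1).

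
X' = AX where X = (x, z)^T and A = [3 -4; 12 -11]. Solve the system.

Coefficient matrix A = [[3, -4], [12, -11]].
Characteristic polynomial det(A - λI) = λ^2 + 8λ + 15 = 0.
Eigenvalues λ = -3, -5.
For λ=-3: (A-λI) row 1 is [6, -4], so an eigenvector is (2, 3).
For λ=-5: (A-λI) row 1 is [8, -4], so an eigenvector is (-1, -2).
General solution: K_1e^(-3t)(2,3) + K_2e^(-5t)(-1,-2).

x(t) = 2K_1e^(-3t) - K_2e^(-5t), z(t) = 3K_1e^(-3t) - 2K_2e^(-5t)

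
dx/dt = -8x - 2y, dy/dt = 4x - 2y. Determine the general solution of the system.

x(t) = C_1e^(-4t) - C_2e^(-6t), y(t) = -2C_1e^(-4t) + C_2e^(-6t)

Coefficient matrix A = [[-8, -2], [4, -2]].
Characteristic polynomial det(A - λI) = λ^2 + 10λ + 24 = 0.
Eigenvalues λ = -4, -6.
For λ=-4: (A-λI) row 1 is [-4, -2], so an eigenvector is (1, -2).
For λ=-6: (A-λI) row 1 is [-2, -2], so an eigenvector is (-1, 1).
General solution: C_1e^(-4t)(1,-2) + C_2e^(-6t)(-1,1).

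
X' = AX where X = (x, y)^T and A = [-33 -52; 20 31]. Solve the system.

Coefficient matrix A = [[-33, -52], [20, 31]].
Characteristic polynomial det(A - λI) = λ^2 + 2λ + 17 = 0.
Eigenvalues λ = -1 ± 4i (complex conjugate pair).
For λ=-1+4i: an eigenvector is (-2,1) - i(3,-2) = (-2 - 3i, 1 + 2i).
A real fundamental pair from Re and Im of e^((-1+4i)t)v: X_1 = e^(-t)(cos(4t)·(-2,1) + sin(4t)·(3,-2)), X_2 = e^(-t)(sin(4t)·(-2,1) - cos(4t)·(3,-2)).
General solution: K_1X_1 + K_2X_2.

x(t) = 3K_1e^(-t)sin(4t) - 2K_1e^(-t)cos(4t) - 2K_2e^(-t)sin(4t) - 3K_2e^(-t)cos(4t), y(t) = -2K_1e^(-t)sin(4t) + K_1e^(-t)cos(4t) + K_2e^(-t)sin(4t) + 2K_2e^(-t)cos(4t)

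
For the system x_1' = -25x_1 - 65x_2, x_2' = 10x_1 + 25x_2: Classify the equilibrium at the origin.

center

A = [[-25,-65],[10,25]]; det(A-λI) = λ^2 + 25.
λ = 0 ± 5i: zero real part.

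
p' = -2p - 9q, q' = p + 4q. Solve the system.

Coefficient matrix A = [[-2, -9], [1, 4]].
Characteristic polynomial det(A - λI) = λ^2 - 2λ + 1 = 0.
Single eigenvalue λ = 1 with algebraic multiplicity 2.
Eigenvector v = (-3,1); generalized eigenvector w with (A-λI)w=v is (-2,1).
General solution: e^(t)[c_1·v + c_2·(t·v + w)].

p(t) = -3c_1e^(t) - 3c_2te^(t) - 2c_2e^(t), q(t) = c_1e^(t) + c_2te^(t) + c_2e^(t)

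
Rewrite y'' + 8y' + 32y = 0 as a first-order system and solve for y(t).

Let x_1 = y, x_2 = y'. Then x_1' = x_2 and x_2' = -32x_1 - 8x_2.
A = [[0,1],[-32,-8]]; det(A-λI) = λ^2 + 8λ + 32.
Eigenvalues λ = -4 ± 4i.

y(t) = c_1e^(-4t)cos(4t) + c_2e^(-4t)sin(4t)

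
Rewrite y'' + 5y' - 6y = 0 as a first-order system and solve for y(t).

y(t) = K_1e^(-6t) + K_2e^(t)

Let x_1 = y, x_2 = y'. Then x_1' = x_2 and x_2' = 6x_1 - 5x_2.
A = [[0,1],[6,-5]]; det(A-λI) = λ^2 + 5λ - 6.
Eigenvalues λ = -6, 1 with eigenvectors (1,-6), (1,1).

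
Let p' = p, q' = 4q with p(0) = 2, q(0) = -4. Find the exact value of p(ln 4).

8

A = [[1,0],[0,4]]; eigenvalues λ = 4, 1.
Eigenvectors: (0,-1) for λ=4, (1,0) for λ=1.
From the initial condition, c_1 = 4, c_2 = 2.
p(ln 4) = (4)(4^4)(0) + (2)(4^1)(1) = 8.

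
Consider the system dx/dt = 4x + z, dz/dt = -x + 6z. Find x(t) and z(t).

Coefficient matrix A = [[4, 1], [-1, 6]].
Characteristic polynomial det(A - λI) = λ^2 - 10λ + 25 = 0.
Single eigenvalue λ = 5 with algebraic multiplicity 2.
Eigenvector v = (-1,-1); generalized eigenvector w with (A-λI)w=v is (2,1).
General solution: e^(5t)[K_1·v + K_2·(t·v + w)].

x(t) = -K_1e^(5t) - K_2te^(5t) + 2K_2e^(5t), z(t) = -K_1e^(5t) - K_2te^(5t) + K_2e^(5t)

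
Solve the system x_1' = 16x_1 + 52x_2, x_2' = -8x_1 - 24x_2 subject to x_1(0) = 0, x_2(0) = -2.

Coefficient matrix A = [[16, 52], [-8, -24]].
Characteristic polynomial det(A - λI) = λ^2 + 8λ + 32 = 0.
Eigenvalues λ = -4 ± 4i (complex conjugate pair).
For λ=-4+4i: an eigenvector is (3,-1) - i(2,-1) = (3 - 2i, -1 + i).
A real fundamental pair from Re and Im of e^((-4+4i)t)v: X_1 = e^(-4t)(cos(4t)·(3,-1) + sin(4t)·(2,-1)), X_2 = e^(-4t)(sin(4t)·(3,-1) - cos(4t)·(2,-1)).
General solution: C_1X_1 + C_2X_2.
Applying x_1(0)=0, x_2(0)=-2 gives C_1=-4, C_2=-6.

x_1(t) = -26e^(-4t)sin(4t), x_2(t) = 10e^(-4t)sin(4t) - 2e^(-4t)cos(4t)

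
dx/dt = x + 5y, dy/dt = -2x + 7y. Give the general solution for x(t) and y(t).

x(t) = -2K_1e^(4t)sin(t) - K_1e^(4t)cos(t) - K_2e^(4t)sin(t) + 2K_2e^(4t)cos(t), y(t) = -K_1e^(4t)sin(t) - K_1e^(4t)cos(t) - K_2e^(4t)sin(t) + K_2e^(4t)cos(t)

Coefficient matrix A = [[1, 5], [-2, 7]].
Characteristic polynomial det(A - λI) = λ^2 - 8λ + 17 = 0.
Eigenvalues λ = 4 ± i (complex conjugate pair).
For λ=4+i: an eigenvector is (-1,-1) - i(-2,-1) = (-1 + 2i, -1 + i).
A real fundamental pair from Re and Im of e^((4+i)t)v: X_1 = e^(4t)(cos(t)·(-1,-1) + sin(t)·(-2,-1)), X_2 = e^(4t)(sin(t)·(-1,-1) - cos(t)·(-2,-1)).
General solution: K_1X_1 + K_2X_2.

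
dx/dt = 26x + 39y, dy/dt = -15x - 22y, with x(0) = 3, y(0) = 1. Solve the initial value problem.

x(t) = 37e^(2t)sin(3t) + 3e^(2t)cos(3t), y(t) = -23e^(2t)sin(3t) + e^(2t)cos(3t)

Coefficient matrix A = [[26, 39], [-15, -22]].
Characteristic polynomial det(A - λI) = λ^2 - 4λ + 13 = 0.
Eigenvalues λ = 2 ± 3i (complex conjugate pair).
For λ=2+3i: an eigenvector is (2,-1) - i(3,-2) = (2 - 3i, -1 + 2i).
A real fundamental pair from Re and Im of e^((2+3i)t)v: X_1 = e^(2t)(cos(3t)·(2,-1) + sin(3t)·(3,-2)), X_2 = e^(2t)(sin(3t)·(2,-1) - cos(3t)·(3,-2)).
General solution: C_1X_1 + C_2X_2.
Applying x(0)=3, y(0)=1 gives C_1=9, C_2=5.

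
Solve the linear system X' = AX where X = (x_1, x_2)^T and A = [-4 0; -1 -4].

Coefficient matrix A = [[-4, 0], [-1, -4]].
Characteristic polynomial det(A - λI) = λ^2 + 8λ + 16 = 0.
Single eigenvalue λ = -4 with algebraic multiplicity 2.
Eigenvector v = (0,-1); generalized eigenvector w with (A-λI)w=v is (1,-2).
General solution: e^(-4t)[c_1·v + c_2·(t·v + w)].

x_1(t) = c_2e^(-4t), x_2(t) = -c_1e^(-4t) - c_2te^(-4t) - 2c_2e^(-4t)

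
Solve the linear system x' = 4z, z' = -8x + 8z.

x(t) = K_1e^(4t)cos(4t) + K_2e^(4t)sin(4t), z(t) = -K_1e^(4t)sin(4t) + K_1e^(4t)cos(4t) + K_2e^(4t)sin(4t) + K_2e^(4t)cos(4t)

Coefficient matrix A = [[0, 4], [-8, 8]].
Characteristic polynomial det(A - λI) = λ^2 - 8λ + 32 = 0.
Eigenvalues λ = 4 ± 4i (complex conjugate pair).
For λ=4+4i: an eigenvector is (1,1) - i(0,-1) = (1, 1 + i).
A real fundamental pair from Re and Im of e^((4+4i)t)v: X_1 = e^(4t)(cos(4t)·(1,1) + sin(4t)·(0,-1)), X_2 = e^(4t)(sin(4t)·(1,1) - cos(4t)·(0,-1)).
General solution: K_1X_1 + K_2X_2.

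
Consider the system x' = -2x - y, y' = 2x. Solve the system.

Coefficient matrix A = [[-2, -1], [2, 0]].
Characteristic polynomial det(A - λI) = λ^2 + 2λ + 2 = 0.
Eigenvalues λ = -1 ± i (complex conjugate pair).
For λ=-1+i: an eigenvector is (1,-1) - i(0,1) = (1, -1 - i).
A real fundamental pair from Re and Im of e^((-1+i)t)v: X_1 = e^(-t)(cos(t)·(1,-1) + sin(t)·(0,1)), X_2 = e^(-t)(sin(t)·(1,-1) - cos(t)·(0,1)).
General solution: c_1X_1 + c_2X_2.

x(t) = c_1e^(-t)cos(t) + c_2e^(-t)sin(t), y(t) = c_1e^(-t)sin(t) - c_1e^(-t)cos(t) - c_2e^(-t)sin(t) - c_2e^(-t)cos(t)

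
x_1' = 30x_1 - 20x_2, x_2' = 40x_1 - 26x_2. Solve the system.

x_1(t) = 2C_1e^(2t)sin(4t) + C_1e^(2t)cos(4t) + C_2e^(2t)sin(4t) - 2C_2e^(2t)cos(4t), x_2(t) = 3C_1e^(2t)sin(4t) + C_1e^(2t)cos(4t) + C_2e^(2t)sin(4t) - 3C_2e^(2t)cos(4t)

Coefficient matrix A = [[30, -20], [40, -26]].
Characteristic polynomial det(A - λI) = λ^2 - 4λ + 20 = 0.
Eigenvalues λ = 2 ± 4i (complex conjugate pair).
For λ=2+4i: an eigenvector is (1,1) - i(2,3) = (1 - 2i, 1 - 3i).
A real fundamental pair from Re and Im of e^((2+4i)t)v: X_1 = e^(2t)(cos(4t)·(1,1) + sin(4t)·(2,3)), X_2 = e^(2t)(sin(4t)·(1,1) - cos(4t)·(2,3)).
General solution: C_1X_1 + C_2X_2.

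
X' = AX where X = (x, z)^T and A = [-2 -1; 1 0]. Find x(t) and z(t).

x(t) = c_1e^(-t) + c_2te^(-t), z(t) = -c_1e^(-t) - c_2te^(-t) - c_2e^(-t)

Coefficient matrix A = [[-2, -1], [1, 0]].
Characteristic polynomial det(A - λI) = λ^2 + 2λ + 1 = 0.
Single eigenvalue λ = -1 with algebraic multiplicity 2.
Eigenvector v = (1,-1); generalized eigenvector w with (A-λI)w=v is (0,-1).
General solution: e^(-t)[c_1·v + c_2·(t·v + w)].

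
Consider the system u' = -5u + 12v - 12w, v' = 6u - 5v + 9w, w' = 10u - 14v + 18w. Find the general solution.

u(t) = -3c_1e^(3t) - 2c_2e^(t), v(t) = c_2e^(t) + c_3e^(4t), w(t) = 2c_1e^(3t) + 2c_2e^(t) + c_3e^(4t)

Coefficient matrix A = [[-5, 12, -12], [6, -5, 9], [10, -14, 18]].
det(A - λI) = 0 gives eigenvalues λ = 3, 1, 4.
For λ=3: eigenvector (-3,0,2).
For λ=1: eigenvector (-2,1,2).
For λ=4: eigenvector (0,1,1).
General solution: c_1e^(3t)(-3,0,2) + c_2e^(t)(-2,1,2) + c_3e^(4t)(0,1,1).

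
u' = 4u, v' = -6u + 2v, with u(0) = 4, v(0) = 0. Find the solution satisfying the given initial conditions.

u(t) = 4e^(4t), v(t) = -12e^(4t) + 12e^(2t)

Coefficient matrix A = [[4, 0], [-6, 2]].
Characteristic polynomial det(A - λI) = λ^2 - 6λ + 8 = 0.
Eigenvalues λ = 4, 2.
For λ=4: (A-λI) row 2 is [-6, -2], so an eigenvector is (1, -3).
For λ=2: (A-λI) row 1 is [2, 0], so an eigenvector is (0, -1).
General solution: c_1e^(4t)(1,-3) + c_2e^(2t)(0,-1).
Applying u(0)=4, v(0)=0 gives c_1=4, c_2=-12.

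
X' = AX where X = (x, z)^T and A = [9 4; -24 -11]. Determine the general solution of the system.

x(t) = -C_1e^(t) - C_2e^(-3t), z(t) = 2C_1e^(t) + 3C_2e^(-3t)

Coefficient matrix A = [[9, 4], [-24, -11]].
Characteristic polynomial det(A - λI) = λ^2 + 2λ - 3 = 0.
Eigenvalues λ = 1, -3.
For λ=1: (A-λI) row 1 is [8, 4], so an eigenvector is (-1, 2).
For λ=-3: (A-λI) row 1 is [12, 4], so an eigenvector is (-1, 3).
General solution: C_1e^(t)(-1,2) + C_2e^(-3t)(-1,3).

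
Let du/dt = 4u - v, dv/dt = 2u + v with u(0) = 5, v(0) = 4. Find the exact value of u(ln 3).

A = [[4,-1],[2,1]]; eigenvalues λ = 2, 3.
Eigenvectors: (-1,-2) for λ=2, (-1,-1) for λ=3.
From the initial condition, c_1 = 1, c_2 = -6.
u(ln 3) = (1)(3^2)(-1) + (-6)(3^3)(-1) = 153.

153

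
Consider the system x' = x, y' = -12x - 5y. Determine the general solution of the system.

x(t) = -c_2e^(t), y(t) = c_1e^(-5t) + 2c_2e^(t)

Coefficient matrix A = [[1, 0], [-12, -5]].
Characteristic polynomial det(A - λI) = λ^2 + 4λ - 5 = 0.
Eigenvalues λ = -5, 1.
For λ=-5: (A-λI) row 1 is [6, 0], so an eigenvector is (0, 1).
For λ=1: (A-λI) row 2 is [-12, -6], so an eigenvector is (-1, 2).
General solution: c_1e^(-5t)(0,1) + c_2e^(t)(-1,2).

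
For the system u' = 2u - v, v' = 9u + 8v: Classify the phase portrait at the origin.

unstable improper node

A = [[2,-1],[9,8]]; det(A-λI) = λ^2 - 10λ + 25.
repeated λ = 5 with a single eigenvector.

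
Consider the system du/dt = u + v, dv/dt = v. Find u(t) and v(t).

Coefficient matrix A = [[1, 1], [0, 1]].
Characteristic polynomial det(A - λI) = λ^2 - 2λ + 1 = 0.
Single eigenvalue λ = 1 with algebraic multiplicity 2.
Eigenvector v = (1,0); generalized eigenvector w with (A-λI)w=v is (2,1).
General solution: e^(t)[C_1·v + C_2·(t·v + w)].

u(t) = C_1e^(t) + C_2te^(t) + 2C_2e^(t), v(t) = C_2e^(t)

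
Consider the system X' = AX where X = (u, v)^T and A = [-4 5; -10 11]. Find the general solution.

u(t) = K_1e^(t) + K_2e^(6t), v(t) = K_1e^(t) + 2K_2e^(6t)

Coefficient matrix A = [[-4, 5], [-10, 11]].
Characteristic polynomial det(A - λI) = λ^2 - 7λ + 6 = 0.
Eigenvalues λ = 1, 6.
For λ=1: (A-λI) row 1 is [-5, 5], so an eigenvector is (1, 1).
For λ=6: (A-λI) row 1 is [-10, 5], so an eigenvector is (1, 2).
General solution: K_1e^(t)(1,1) + K_2e^(6t)(1,2).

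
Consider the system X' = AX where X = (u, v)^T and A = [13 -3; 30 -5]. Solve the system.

u(t) = K_1e^(4t)cos(3t) + K_2e^(4t)sin(3t), v(t) = K_1e^(4t)sin(3t) + 3K_1e^(4t)cos(3t) + 3K_2e^(4t)sin(3t) - K_2e^(4t)cos(3t)

Coefficient matrix A = [[13, -3], [30, -5]].
Characteristic polynomial det(A - λI) = λ^2 - 8λ + 25 = 0.
Eigenvalues λ = 4 ± 3i (complex conjugate pair).
For λ=4+3i: an eigenvector is (1,3) - i(0,1) = (1, 3 - i).
A real fundamental pair from Re and Im of e^((4+3i)t)v: X_1 = e^(4t)(cos(3t)·(1,3) + sin(3t)·(0,1)), X_2 = e^(4t)(sin(3t)·(1,3) - cos(3t)·(0,1)).
General solution: K_1X_1 + K_2X_2.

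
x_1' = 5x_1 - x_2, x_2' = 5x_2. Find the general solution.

Coefficient matrix A = [[5, -1], [0, 5]].
Characteristic polynomial det(A - λI) = λ^2 - 10λ + 25 = 0.
Single eigenvalue λ = 5 with algebraic multiplicity 2.
Eigenvector v = (1,0); generalized eigenvector w with (A-λI)w=v is (3,-1).
General solution: e^(5t)[c_1·v + c_2·(t·v + w)].

x_1(t) = c_1e^(5t) + c_2te^(5t) + 3c_2e^(5t), x_2(t) = -c_2e^(5t)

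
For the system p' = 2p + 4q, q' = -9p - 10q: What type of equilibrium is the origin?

stable improper node

A = [[2,4],[-9,-10]]; det(A-λI) = λ^2 + 8λ + 16.
repeated λ = -4 with a single eigenvector.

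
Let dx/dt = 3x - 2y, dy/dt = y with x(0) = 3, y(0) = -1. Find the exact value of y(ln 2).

-2

A = [[3,-2],[0,1]]; eigenvalues λ = 3, 1.
Eigenvectors: (-1,0) for λ=3, (1,1) for λ=1.
From the initial condition, c_1 = -4, c_2 = -1.
y(ln 2) = (-4)(2^3)(0) + (-1)(2^1)(1) = -2.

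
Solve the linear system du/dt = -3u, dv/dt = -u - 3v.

u(t) = K_2e^(-3t), v(t) = -K_1e^(-3t) - K_2te^(-3t) + K_2e^(-3t)

Coefficient matrix A = [[-3, 0], [-1, -3]].
Characteristic polynomial det(A - λI) = λ^2 + 6λ + 9 = 0.
Single eigenvalue λ = -3 with algebraic multiplicity 2.
Eigenvector v = (0,-1); generalized eigenvector w with (A-λI)w=v is (1,1).
General solution: e^(-3t)[K_1·v + K_2·(t·v + w)].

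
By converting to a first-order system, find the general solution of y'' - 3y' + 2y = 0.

Let x_1 = y, x_2 = y'. Then x_1' = x_2 and x_2' = -2x_1 + 3x_2.
A = [[0,1],[-2,3]]; det(A-λI) = λ^2 - 3λ + 2.
Eigenvalues λ = 2, 1 with eigenvectors (1,2), (1,1).

y(t) = c_1e^(2t) + c_2e^(t)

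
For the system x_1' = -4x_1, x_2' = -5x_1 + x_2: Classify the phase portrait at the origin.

A = [[-4,0],[-5,1]]; det(A-λI) = λ^2 + 3λ - 4.
λ = 1, -4: opposite signs.

saddle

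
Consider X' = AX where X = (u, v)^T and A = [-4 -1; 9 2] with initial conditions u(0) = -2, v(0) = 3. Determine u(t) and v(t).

Coefficient matrix A = [[-4, -1], [9, 2]].
Characteristic polynomial det(A - λI) = λ^2 + 2λ + 1 = 0.
Single eigenvalue λ = -1 with algebraic multiplicity 2.
Eigenvector v = (-1,3); generalized eigenvector w with (A-λI)w=v is (1,-2).
General solution: e^(-t)[c_1·v + c_2·(t·v + w)].
Applying u(0)=-2, v(0)=3 gives c_1=-1, c_2=-3.

u(t) = 3te^(-t) - 2e^(-t), v(t) = -9te^(-t) + 3e^(-t)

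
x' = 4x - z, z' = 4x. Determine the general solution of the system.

Coefficient matrix A = [[4, -1], [4, 0]].
Characteristic polynomial det(A - λI) = λ^2 - 4λ + 4 = 0.
Single eigenvalue λ = 2 with algebraic multiplicity 2.
Eigenvector v = (-1,-2); generalized eigenvector w with (A-λI)w=v is (-1,-1).
General solution: e^(2t)[c_1·v + c_2·(t·v + w)].

x(t) = -c_1e^(2t) - c_2te^(2t) - c_2e^(2t), z(t) = -2c_1e^(2t) - 2c_2te^(2t) - c_2e^(2t)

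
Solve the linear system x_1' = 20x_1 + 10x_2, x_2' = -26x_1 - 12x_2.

x_1(t) = 2K_1e^(4t)sin(2t) - K_1e^(4t)cos(2t) - K_2e^(4t)sin(2t) - 2K_2e^(4t)cos(2t), x_2(t) = -3K_1e^(4t)sin(2t) + 2K_1e^(4t)cos(2t) + 2K_2e^(4t)sin(2t) + 3K_2e^(4t)cos(2t)

Coefficient matrix A = [[20, 10], [-26, -12]].
Characteristic polynomial det(A - λI) = λ^2 - 8λ + 20 = 0.
Eigenvalues λ = 4 ± 2i (complex conjugate pair).
For λ=4+2i: an eigenvector is (-1,2) - i(2,-3) = (-1 - 2i, 2 + 3i).
A real fundamental pair from Re and Im of e^((4+2i)t)v: X_1 = e^(4t)(cos(2t)·(-1,2) + sin(2t)·(2,-3)), X_2 = e^(4t)(sin(2t)·(-1,2) - cos(2t)·(2,-3)).
General solution: K_1X_1 + K_2X_2.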